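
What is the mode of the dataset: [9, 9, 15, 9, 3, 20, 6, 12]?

9

Step 1: Count the frequency of each value:
  3: appears 1 time(s)
  6: appears 1 time(s)
  9: appears 3 time(s)
  12: appears 1 time(s)
  15: appears 1 time(s)
  20: appears 1 time(s)
Step 2: The value 9 appears most frequently (3 times).
Step 3: Mode = 9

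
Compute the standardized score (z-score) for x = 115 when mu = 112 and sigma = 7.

0.4286

Step 1: Recall the z-score formula: z = (x - mu) / sigma
Step 2: Substitute values: z = (115 - 112) / 7
Step 3: z = 3 / 7 = 0.4286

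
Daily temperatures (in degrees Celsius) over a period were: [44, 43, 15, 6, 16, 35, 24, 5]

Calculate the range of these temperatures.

39

Step 1: Identify the maximum value: max = 44
Step 2: Identify the minimum value: min = 5
Step 3: Range = max - min = 44 - 5 = 39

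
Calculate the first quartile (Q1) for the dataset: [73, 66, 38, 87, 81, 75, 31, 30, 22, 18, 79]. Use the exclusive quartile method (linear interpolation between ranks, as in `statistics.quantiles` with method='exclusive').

30

Step 1: Sort the data: [18, 22, 30, 31, 38, 66, 73, 75, 79, 81, 87]
Step 2: n = 11
Step 3: Using the exclusive quartile method:
  Q1 = 30
  Q2 (median) = 66
  Q3 = 79
  IQR = Q3 - Q1 = 79 - 30 = 49
Step 4: Q1 = 30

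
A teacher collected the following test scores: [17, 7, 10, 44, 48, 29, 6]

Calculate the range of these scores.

42

Step 1: Identify the maximum value: max = 48
Step 2: Identify the minimum value: min = 6
Step 3: Range = max - min = 48 - 6 = 42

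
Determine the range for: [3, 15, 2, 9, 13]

13

Step 1: Identify the maximum value: max = 15
Step 2: Identify the minimum value: min = 2
Step 3: Range = max - min = 15 - 2 = 13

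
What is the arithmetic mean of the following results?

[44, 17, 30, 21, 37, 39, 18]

29.4286

Step 1: Sum all values: 44 + 17 + 30 + 21 + 37 + 39 + 18 = 206
Step 2: Count the number of values: n = 7
Step 3: Mean = sum / n = 206 / 7 = 29.4286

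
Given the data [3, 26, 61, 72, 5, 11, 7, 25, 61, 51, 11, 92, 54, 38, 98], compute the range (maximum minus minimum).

95

Step 1: Identify the maximum value: max = 98
Step 2: Identify the minimum value: min = 3
Step 3: Range = max - min = 98 - 3 = 95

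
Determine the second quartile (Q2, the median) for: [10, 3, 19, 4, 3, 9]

6.5

Step 1: Sort the data: [3, 3, 4, 9, 10, 19]
Step 2: n = 6
Step 3: Q2 is the median. Since n is even, it is the average of the values at positions 3 and 4:
  Q2 = (4 + 9) / 2 = 6.5
Step 4: Q2 = 6.5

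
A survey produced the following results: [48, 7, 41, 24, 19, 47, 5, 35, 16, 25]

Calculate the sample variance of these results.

242.4556

Step 1: Compute the mean: (48 + 7 + 41 + 24 + 19 + 47 + 5 + 35 + 16 + 25) / 10 = 26.7
Step 2: Compute squared deviations from the mean:
  (48 - 26.7)^2 = 453.69
  (7 - 26.7)^2 = 388.09
  (41 - 26.7)^2 = 204.49
  (24 - 26.7)^2 = 7.29
  (19 - 26.7)^2 = 59.29
  (47 - 26.7)^2 = 412.09
  (5 - 26.7)^2 = 470.89
  (35 - 26.7)^2 = 68.89
  (16 - 26.7)^2 = 114.49
  (25 - 26.7)^2 = 2.89
Step 3: Sum of squared deviations = 2182.1
Step 4: Sample variance = 2182.1 / 9 = 242.4556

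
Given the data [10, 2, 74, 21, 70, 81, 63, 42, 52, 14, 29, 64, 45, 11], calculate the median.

43.5

Step 1: Sort the data in ascending order: [2, 10, 11, 14, 21, 29, 42, 45, 52, 63, 64, 70, 74, 81]
Step 2: The number of values is n = 14.
Step 3: Since n is even, the median is the average of positions 7 and 8:
  Median = (42 + 45) / 2 = 43.5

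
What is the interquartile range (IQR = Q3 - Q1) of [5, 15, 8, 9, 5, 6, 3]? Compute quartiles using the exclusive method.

4

Step 1: Sort the data: [3, 5, 5, 6, 8, 9, 15]
Step 2: n = 7
Step 3: Using the exclusive quartile method:
  Q1 = 5
  Q2 (median) = 6
  Q3 = 9
  IQR = Q3 - Q1 = 9 - 5 = 4
Step 4: IQR = 4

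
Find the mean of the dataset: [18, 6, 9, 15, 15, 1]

10.6667

Step 1: Sum all values: 18 + 6 + 9 + 15 + 15 + 1 = 64
Step 2: Count the number of values: n = 6
Step 3: Mean = sum / n = 64 / 6 = 10.6667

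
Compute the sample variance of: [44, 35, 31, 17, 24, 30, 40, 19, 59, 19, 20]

170.4182

Step 1: Compute the mean: (44 + 35 + 31 + 17 + 24 + 30 + 40 + 19 + 59 + 19 + 20) / 11 = 30.7273
Step 2: Compute squared deviations from the mean:
  (44 - 30.7273)^2 = 176.1653
  (35 - 30.7273)^2 = 18.2562
  (31 - 30.7273)^2 = 0.0744
  (17 - 30.7273)^2 = 188.438
  (24 - 30.7273)^2 = 45.2562
  (30 - 30.7273)^2 = 0.5289
  (40 - 30.7273)^2 = 85.9835
  (19 - 30.7273)^2 = 137.5289
  (59 - 30.7273)^2 = 799.3471
  (19 - 30.7273)^2 = 137.5289
  (20 - 30.7273)^2 = 115.0744
Step 3: Sum of squared deviations = 1704.1818
Step 4: Sample variance = 1704.1818 / 10 = 170.4182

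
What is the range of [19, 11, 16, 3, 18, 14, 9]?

16

Step 1: Identify the maximum value: max = 19
Step 2: Identify the minimum value: min = 3
Step 3: Range = max - min = 19 - 3 = 16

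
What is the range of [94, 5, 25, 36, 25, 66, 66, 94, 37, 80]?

89

Step 1: Identify the maximum value: max = 94
Step 2: Identify the minimum value: min = 5
Step 3: Range = max - min = 94 - 5 = 89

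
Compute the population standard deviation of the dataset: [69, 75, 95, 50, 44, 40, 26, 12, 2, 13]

28.7965

Step 1: Compute the mean: 42.6
Step 2: Sum of squared deviations from the mean: 8292.4
Step 3: Population variance = 8292.4 / 10 = 829.24
Step 4: Standard deviation = sqrt(829.24) = 28.7965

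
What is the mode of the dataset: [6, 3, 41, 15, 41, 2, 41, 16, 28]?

41

Step 1: Count the frequency of each value:
  2: appears 1 time(s)
  3: appears 1 time(s)
  6: appears 1 time(s)
  15: appears 1 time(s)
  16: appears 1 time(s)
  28: appears 1 time(s)
  41: appears 3 time(s)
Step 2: The value 41 appears most frequently (3 times).
Step 3: Mode = 41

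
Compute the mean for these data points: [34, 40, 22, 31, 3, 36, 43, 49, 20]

30.8889

Step 1: Sum all values: 34 + 40 + 22 + 31 + 3 + 36 + 43 + 49 + 20 = 278
Step 2: Count the number of values: n = 9
Step 3: Mean = sum / n = 278 / 9 = 30.8889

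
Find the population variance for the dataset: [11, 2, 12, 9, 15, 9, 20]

26.6939

Step 1: Compute the mean: (11 + 2 + 12 + 9 + 15 + 9 + 20) / 7 = 11.1429
Step 2: Compute squared deviations from the mean:
  (11 - 11.1429)^2 = 0.0204
  (2 - 11.1429)^2 = 83.5918
  (12 - 11.1429)^2 = 0.7347
  (9 - 11.1429)^2 = 4.5918
  (15 - 11.1429)^2 = 14.8776
  (9 - 11.1429)^2 = 4.5918
  (20 - 11.1429)^2 = 78.449
Step 3: Sum of squared deviations = 186.8571
Step 4: Population variance = 186.8571 / 7 = 26.6939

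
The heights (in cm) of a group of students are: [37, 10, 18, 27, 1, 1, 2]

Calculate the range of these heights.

36

Step 1: Identify the maximum value: max = 37
Step 2: Identify the minimum value: min = 1
Step 3: Range = max - min = 37 - 1 = 36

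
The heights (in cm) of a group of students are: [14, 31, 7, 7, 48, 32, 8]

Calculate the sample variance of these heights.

260

Step 1: Compute the mean: (14 + 31 + 7 + 7 + 48 + 32 + 8) / 7 = 21
Step 2: Compute squared deviations from the mean:
  (14 - 21)^2 = 49
  (31 - 21)^2 = 100
  (7 - 21)^2 = 196
  (7 - 21)^2 = 196
  (48 - 21)^2 = 729
  (32 - 21)^2 = 121
  (8 - 21)^2 = 169
Step 3: Sum of squared deviations = 1560
Step 4: Sample variance = 1560 / 6 = 260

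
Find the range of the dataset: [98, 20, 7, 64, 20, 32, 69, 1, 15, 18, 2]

97

Step 1: Identify the maximum value: max = 98
Step 2: Identify the minimum value: min = 1
Step 3: Range = max - min = 98 - 1 = 97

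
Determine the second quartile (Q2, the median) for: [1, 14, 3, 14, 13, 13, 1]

13

Step 1: Sort the data: [1, 1, 3, 13, 13, 14, 14]
Step 2: n = 7
Step 3: Q2 is the median. Since n is odd, it is the middle value at position 4: 13
Step 4: Q2 = 13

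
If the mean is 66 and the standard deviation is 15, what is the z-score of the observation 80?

0.9333

Step 1: Recall the z-score formula: z = (x - mu) / sigma
Step 2: Substitute values: z = (80 - 66) / 15
Step 3: z = 14 / 15 = 0.9333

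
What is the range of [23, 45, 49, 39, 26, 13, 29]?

36

Step 1: Identify the maximum value: max = 49
Step 2: Identify the minimum value: min = 13
Step 3: Range = max - min = 49 - 13 = 36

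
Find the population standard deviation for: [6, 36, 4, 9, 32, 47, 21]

15.4497

Step 1: Compute the mean: 22.1429
Step 2: Sum of squared deviations from the mean: 1670.8571
Step 3: Population variance = 1670.8571 / 7 = 238.6939
Step 4: Standard deviation = sqrt(238.6939) = 15.4497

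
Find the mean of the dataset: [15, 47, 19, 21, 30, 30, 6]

24

Step 1: Sum all values: 15 + 47 + 19 + 21 + 30 + 30 + 6 = 168
Step 2: Count the number of values: n = 7
Step 3: Mean = sum / n = 168 / 7 = 24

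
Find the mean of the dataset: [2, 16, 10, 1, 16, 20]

10.8333

Step 1: Sum all values: 2 + 16 + 10 + 1 + 16 + 20 = 65
Step 2: Count the number of values: n = 6
Step 3: Mean = sum / n = 65 / 6 = 10.8333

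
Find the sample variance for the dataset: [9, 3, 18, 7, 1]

43.8

Step 1: Compute the mean: (9 + 3 + 18 + 7 + 1) / 5 = 7.6
Step 2: Compute squared deviations from the mean:
  (9 - 7.6)^2 = 1.96
  (3 - 7.6)^2 = 21.16
  (18 - 7.6)^2 = 108.16
  (7 - 7.6)^2 = 0.36
  (1 - 7.6)^2 = 43.56
Step 3: Sum of squared deviations = 175.2
Step 4: Sample variance = 175.2 / 4 = 43.8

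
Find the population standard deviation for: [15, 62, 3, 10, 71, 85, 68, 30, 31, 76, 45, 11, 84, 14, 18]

28.9272

Step 1: Compute the mean: 41.5333
Step 2: Sum of squared deviations from the mean: 12551.7333
Step 3: Population variance = 12551.7333 / 15 = 836.7822
Step 4: Standard deviation = sqrt(836.7822) = 28.9272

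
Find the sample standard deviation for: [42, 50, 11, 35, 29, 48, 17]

15.027

Step 1: Compute the mean: 33.1429
Step 2: Sum of squared deviations from the mean: 1354.8571
Step 3: Sample variance = 1354.8571 / 6 = 225.8095
Step 4: Standard deviation = sqrt(225.8095) = 15.027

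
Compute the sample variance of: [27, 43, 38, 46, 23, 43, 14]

148.2857

Step 1: Compute the mean: (27 + 43 + 38 + 46 + 23 + 43 + 14) / 7 = 33.4286
Step 2: Compute squared deviations from the mean:
  (27 - 33.4286)^2 = 41.3265
  (43 - 33.4286)^2 = 91.6122
  (38 - 33.4286)^2 = 20.898
  (46 - 33.4286)^2 = 158.0408
  (23 - 33.4286)^2 = 108.7551
  (43 - 33.4286)^2 = 91.6122
  (14 - 33.4286)^2 = 377.4694
Step 3: Sum of squared deviations = 889.7143
Step 4: Sample variance = 889.7143 / 6 = 148.2857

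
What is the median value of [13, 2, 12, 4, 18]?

12

Step 1: Sort the data in ascending order: [2, 4, 12, 13, 18]
Step 2: The number of values is n = 5.
Step 3: Since n is odd, the median is the middle value at position 3: 12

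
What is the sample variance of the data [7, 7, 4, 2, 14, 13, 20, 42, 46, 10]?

237.8333

Step 1: Compute the mean: (7 + 7 + 4 + 2 + 14 + 13 + 20 + 42 + 46 + 10) / 10 = 16.5
Step 2: Compute squared deviations from the mean:
  (7 - 16.5)^2 = 90.25
  (7 - 16.5)^2 = 90.25
  (4 - 16.5)^2 = 156.25
  (2 - 16.5)^2 = 210.25
  (14 - 16.5)^2 = 6.25
  (13 - 16.5)^2 = 12.25
  (20 - 16.5)^2 = 12.25
  (42 - 16.5)^2 = 650.25
  (46 - 16.5)^2 = 870.25
  (10 - 16.5)^2 = 42.25
Step 3: Sum of squared deviations = 2140.5
Step 4: Sample variance = 2140.5 / 9 = 237.8333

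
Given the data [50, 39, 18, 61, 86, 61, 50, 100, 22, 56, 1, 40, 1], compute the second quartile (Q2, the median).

50

Step 1: Sort the data: [1, 1, 18, 22, 39, 40, 50, 50, 56, 61, 61, 86, 100]
Step 2: n = 13
Step 3: Q2 is the median. Since n is odd, it is the middle value at position 7: 50
Step 4: Q2 = 50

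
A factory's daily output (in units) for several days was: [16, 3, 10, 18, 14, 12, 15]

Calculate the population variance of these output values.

21.102

Step 1: Compute the mean: (16 + 3 + 10 + 18 + 14 + 12 + 15) / 7 = 12.5714
Step 2: Compute squared deviations from the mean:
  (16 - 12.5714)^2 = 11.7551
  (3 - 12.5714)^2 = 91.6122
  (10 - 12.5714)^2 = 6.6122
  (18 - 12.5714)^2 = 29.4694
  (14 - 12.5714)^2 = 2.0408
  (12 - 12.5714)^2 = 0.3265
  (15 - 12.5714)^2 = 5.898
Step 3: Sum of squared deviations = 147.7143
Step 4: Population variance = 147.7143 / 7 = 21.102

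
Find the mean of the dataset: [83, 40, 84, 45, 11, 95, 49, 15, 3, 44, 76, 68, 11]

48

Step 1: Sum all values: 83 + 40 + 84 + 45 + 11 + 95 + 49 + 15 + 3 + 44 + 76 + 68 + 11 = 624
Step 2: Count the number of values: n = 13
Step 3: Mean = sum / n = 624 / 13 = 48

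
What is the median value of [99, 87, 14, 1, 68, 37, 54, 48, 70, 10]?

51

Step 1: Sort the data in ascending order: [1, 10, 14, 37, 48, 54, 68, 70, 87, 99]
Step 2: The number of values is n = 10.
Step 3: Since n is even, the median is the average of positions 5 and 6:
  Median = (48 + 54) / 2 = 51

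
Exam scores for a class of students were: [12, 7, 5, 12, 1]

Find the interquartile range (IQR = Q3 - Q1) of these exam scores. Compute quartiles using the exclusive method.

9

Step 1: Sort the data: [1, 5, 7, 12, 12]
Step 2: n = 5
Step 3: Using the exclusive quartile method:
  Q1 = 3
  Q2 (median) = 7
  Q3 = 12
  IQR = Q3 - Q1 = 12 - 3 = 9
Step 4: IQR = 9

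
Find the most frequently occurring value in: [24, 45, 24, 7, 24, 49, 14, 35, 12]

24

Step 1: Count the frequency of each value:
  7: appears 1 time(s)
  12: appears 1 time(s)
  14: appears 1 time(s)
  24: appears 3 time(s)
  35: appears 1 time(s)
  45: appears 1 time(s)
  49: appears 1 time(s)
Step 2: The value 24 appears most frequently (3 times).
Step 3: Mode = 24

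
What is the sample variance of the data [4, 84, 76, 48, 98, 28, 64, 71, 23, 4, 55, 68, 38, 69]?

847.0549

Step 1: Compute the mean: (4 + 84 + 76 + 48 + 98 + 28 + 64 + 71 + 23 + 4 + 55 + 68 + 38 + 69) / 14 = 52.1429
Step 2: Compute squared deviations from the mean:
  (4 - 52.1429)^2 = 2317.7347
  (84 - 52.1429)^2 = 1014.8776
  (76 - 52.1429)^2 = 569.1633
  (48 - 52.1429)^2 = 17.1633
  (98 - 52.1429)^2 = 2102.8776
  (28 - 52.1429)^2 = 582.8776
  (64 - 52.1429)^2 = 140.5918
  (71 - 52.1429)^2 = 355.5918
  (23 - 52.1429)^2 = 849.3061
  (4 - 52.1429)^2 = 2317.7347
  (55 - 52.1429)^2 = 8.1633
  (68 - 52.1429)^2 = 251.449
  (38 - 52.1429)^2 = 200.0204
  (69 - 52.1429)^2 = 284.1633
Step 3: Sum of squared deviations = 11011.7143
Step 4: Sample variance = 11011.7143 / 13 = 847.0549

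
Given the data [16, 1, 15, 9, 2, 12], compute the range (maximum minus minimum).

15

Step 1: Identify the maximum value: max = 16
Step 2: Identify the minimum value: min = 1
Step 3: Range = max - min = 16 - 1 = 15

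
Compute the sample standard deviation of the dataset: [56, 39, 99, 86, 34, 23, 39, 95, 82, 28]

29.5088

Step 1: Compute the mean: 58.1
Step 2: Sum of squared deviations from the mean: 7836.9
Step 3: Sample variance = 7836.9 / 9 = 870.7667
Step 4: Standard deviation = sqrt(870.7667) = 29.5088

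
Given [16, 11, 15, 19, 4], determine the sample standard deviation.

5.7879

Step 1: Compute the mean: 13
Step 2: Sum of squared deviations from the mean: 134
Step 3: Sample variance = 134 / 4 = 33.5
Step 4: Standard deviation = sqrt(33.5) = 5.7879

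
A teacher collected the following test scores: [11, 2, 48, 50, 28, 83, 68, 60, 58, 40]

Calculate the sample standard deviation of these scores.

25.2093

Step 1: Compute the mean: 44.8
Step 2: Sum of squared deviations from the mean: 5719.6
Step 3: Sample variance = 5719.6 / 9 = 635.5111
Step 4: Standard deviation = sqrt(635.5111) = 25.2093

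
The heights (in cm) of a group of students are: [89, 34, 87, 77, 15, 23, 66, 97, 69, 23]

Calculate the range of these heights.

82

Step 1: Identify the maximum value: max = 97
Step 2: Identify the minimum value: min = 15
Step 3: Range = max - min = 97 - 15 = 82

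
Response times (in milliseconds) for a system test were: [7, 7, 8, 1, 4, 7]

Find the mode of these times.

7

Step 1: Count the frequency of each value:
  1: appears 1 time(s)
  4: appears 1 time(s)
  7: appears 3 time(s)
  8: appears 1 time(s)
Step 2: The value 7 appears most frequently (3 times).
Step 3: Mode = 7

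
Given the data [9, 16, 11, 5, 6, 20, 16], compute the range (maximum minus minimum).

15

Step 1: Identify the maximum value: max = 20
Step 2: Identify the minimum value: min = 5
Step 3: Range = max - min = 20 - 5 = 15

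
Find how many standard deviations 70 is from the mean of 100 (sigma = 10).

-3

Step 1: Recall the z-score formula: z = (x - mu) / sigma
Step 2: Substitute values: z = (70 - 100) / 10
Step 3: z = -30 / 10 = -3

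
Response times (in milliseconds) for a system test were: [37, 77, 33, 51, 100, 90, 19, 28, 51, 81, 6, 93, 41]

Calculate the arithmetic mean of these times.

54.3846

Step 1: Sum all values: 37 + 77 + 33 + 51 + 100 + 90 + 19 + 28 + 51 + 81 + 6 + 93 + 41 = 707
Step 2: Count the number of values: n = 13
Step 3: Mean = sum / n = 707 / 13 = 54.3846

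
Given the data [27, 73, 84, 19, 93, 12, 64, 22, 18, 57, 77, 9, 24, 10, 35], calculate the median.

27

Step 1: Sort the data in ascending order: [9, 10, 12, 18, 19, 22, 24, 27, 35, 57, 64, 73, 77, 84, 93]
Step 2: The number of values is n = 15.
Step 3: Since n is odd, the median is the middle value at position 8: 27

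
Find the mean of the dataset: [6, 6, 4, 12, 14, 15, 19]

10.8571

Step 1: Sum all values: 6 + 6 + 4 + 12 + 14 + 15 + 19 = 76
Step 2: Count the number of values: n = 7
Step 3: Mean = sum / n = 76 / 7 = 10.8571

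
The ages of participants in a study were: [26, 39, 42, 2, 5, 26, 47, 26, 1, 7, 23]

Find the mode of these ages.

26

Step 1: Count the frequency of each value:
  1: appears 1 time(s)
  2: appears 1 time(s)
  5: appears 1 time(s)
  7: appears 1 time(s)
  23: appears 1 time(s)
  26: appears 3 time(s)
  39: appears 1 time(s)
  42: appears 1 time(s)
  47: appears 1 time(s)
Step 2: The value 26 appears most frequently (3 times).
Step 3: Mode = 26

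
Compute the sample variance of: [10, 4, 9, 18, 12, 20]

35.3667

Step 1: Compute the mean: (10 + 4 + 9 + 18 + 12 + 20) / 6 = 12.1667
Step 2: Compute squared deviations from the mean:
  (10 - 12.1667)^2 = 4.6944
  (4 - 12.1667)^2 = 66.6944
  (9 - 12.1667)^2 = 10.0278
  (18 - 12.1667)^2 = 34.0278
  (12 - 12.1667)^2 = 0.0278
  (20 - 12.1667)^2 = 61.3611
Step 3: Sum of squared deviations = 176.8333
Step 4: Sample variance = 176.8333 / 5 = 35.3667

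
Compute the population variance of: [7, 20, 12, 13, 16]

18.64

Step 1: Compute the mean: (7 + 20 + 12 + 13 + 16) / 5 = 13.6
Step 2: Compute squared deviations from the mean:
  (7 - 13.6)^2 = 43.56
  (20 - 13.6)^2 = 40.96
  (12 - 13.6)^2 = 2.56
  (13 - 13.6)^2 = 0.36
  (16 - 13.6)^2 = 5.76
Step 3: Sum of squared deviations = 93.2
Step 4: Population variance = 93.2 / 5 = 18.64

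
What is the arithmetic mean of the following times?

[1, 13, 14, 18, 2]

9.6

Step 1: Sum all values: 1 + 13 + 14 + 18 + 2 = 48
Step 2: Count the number of values: n = 5
Step 3: Mean = sum / n = 48 / 5 = 9.6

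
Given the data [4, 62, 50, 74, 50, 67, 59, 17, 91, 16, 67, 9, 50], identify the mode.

50

Step 1: Count the frequency of each value:
  4: appears 1 time(s)
  9: appears 1 time(s)
  16: appears 1 time(s)
  17: appears 1 time(s)
  50: appears 3 time(s)
  59: appears 1 time(s)
  62: appears 1 time(s)
  67: appears 2 time(s)
  74: appears 1 time(s)
  91: appears 1 time(s)
Step 2: The value 50 appears most frequently (3 times).
Step 3: Mode = 50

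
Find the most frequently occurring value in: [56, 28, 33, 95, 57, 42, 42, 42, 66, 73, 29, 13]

42

Step 1: Count the frequency of each value:
  13: appears 1 time(s)
  28: appears 1 time(s)
  29: appears 1 time(s)
  33: appears 1 time(s)
  42: appears 3 time(s)
  56: appears 1 time(s)
  57: appears 1 time(s)
  66: appears 1 time(s)
  73: appears 1 time(s)
  95: appears 1 time(s)
Step 2: The value 42 appears most frequently (3 times).
Step 3: Mode = 42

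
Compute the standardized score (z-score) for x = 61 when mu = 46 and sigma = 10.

1.5

Step 1: Recall the z-score formula: z = (x - mu) / sigma
Step 2: Substitute values: z = (61 - 46) / 10
Step 3: z = 15 / 10 = 1.5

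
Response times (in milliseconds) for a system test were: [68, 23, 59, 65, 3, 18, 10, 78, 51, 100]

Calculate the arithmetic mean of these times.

47.5

Step 1: Sum all values: 68 + 23 + 59 + 65 + 3 + 18 + 10 + 78 + 51 + 100 = 475
Step 2: Count the number of values: n = 10
Step 3: Mean = sum / n = 475 / 10 = 47.5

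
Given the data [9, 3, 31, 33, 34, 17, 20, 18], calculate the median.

19

Step 1: Sort the data in ascending order: [3, 9, 17, 18, 20, 31, 33, 34]
Step 2: The number of values is n = 8.
Step 3: Since n is even, the median is the average of positions 4 and 5:
  Median = (18 + 20) / 2 = 19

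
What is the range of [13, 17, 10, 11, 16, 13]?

7

Step 1: Identify the maximum value: max = 17
Step 2: Identify the minimum value: min = 10
Step 3: Range = max - min = 17 - 10 = 7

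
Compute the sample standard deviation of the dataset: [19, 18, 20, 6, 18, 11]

5.5737

Step 1: Compute the mean: 15.3333
Step 2: Sum of squared deviations from the mean: 155.3333
Step 3: Sample variance = 155.3333 / 5 = 31.0667
Step 4: Standard deviation = sqrt(31.0667) = 5.5737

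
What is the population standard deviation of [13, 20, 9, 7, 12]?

4.4452

Step 1: Compute the mean: 12.2
Step 2: Sum of squared deviations from the mean: 98.8
Step 3: Population variance = 98.8 / 5 = 19.76
Step 4: Standard deviation = sqrt(19.76) = 4.4452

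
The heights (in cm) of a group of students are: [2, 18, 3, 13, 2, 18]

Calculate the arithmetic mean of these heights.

9.3333

Step 1: Sum all values: 2 + 18 + 3 + 13 + 2 + 18 = 56
Step 2: Count the number of values: n = 6
Step 3: Mean = sum / n = 56 / 6 = 9.3333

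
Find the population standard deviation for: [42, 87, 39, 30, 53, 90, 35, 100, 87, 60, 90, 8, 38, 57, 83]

26.9851

Step 1: Compute the mean: 59.9333
Step 2: Sum of squared deviations from the mean: 10922.9333
Step 3: Population variance = 10922.9333 / 15 = 728.1956
Step 4: Standard deviation = sqrt(728.1956) = 26.9851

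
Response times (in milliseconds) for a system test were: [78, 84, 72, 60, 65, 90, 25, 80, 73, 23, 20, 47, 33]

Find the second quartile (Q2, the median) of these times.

65

Step 1: Sort the data: [20, 23, 25, 33, 47, 60, 65, 72, 73, 78, 80, 84, 90]
Step 2: n = 13
Step 3: Q2 is the median. Since n is odd, it is the middle value at position 7: 65
Step 4: Q2 = 65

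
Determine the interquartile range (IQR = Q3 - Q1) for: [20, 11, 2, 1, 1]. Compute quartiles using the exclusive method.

14.5

Step 1: Sort the data: [1, 1, 2, 11, 20]
Step 2: n = 5
Step 3: Using the exclusive quartile method:
  Q1 = 1
  Q2 (median) = 2
  Q3 = 15.5
  IQR = Q3 - Q1 = 15.5 - 1 = 14.5
Step 4: IQR = 14.5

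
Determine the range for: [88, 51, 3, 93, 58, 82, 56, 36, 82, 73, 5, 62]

90

Step 1: Identify the maximum value: max = 93
Step 2: Identify the minimum value: min = 3
Step 3: Range = max - min = 93 - 3 = 90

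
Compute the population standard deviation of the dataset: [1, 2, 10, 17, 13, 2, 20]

7.2054

Step 1: Compute the mean: 9.2857
Step 2: Sum of squared deviations from the mean: 363.4286
Step 3: Population variance = 363.4286 / 7 = 51.9184
Step 4: Standard deviation = sqrt(51.9184) = 7.2054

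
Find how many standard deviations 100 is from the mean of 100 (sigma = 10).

0

Step 1: Recall the z-score formula: z = (x - mu) / sigma
Step 2: Substitute values: z = (100 - 100) / 10
Step 3: z = 0 / 10 = 0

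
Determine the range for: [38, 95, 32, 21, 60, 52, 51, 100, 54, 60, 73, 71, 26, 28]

79

Step 1: Identify the maximum value: max = 100
Step 2: Identify the minimum value: min = 21
Step 3: Range = max - min = 100 - 21 = 79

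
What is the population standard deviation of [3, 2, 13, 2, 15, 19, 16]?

6.8452

Step 1: Compute the mean: 10
Step 2: Sum of squared deviations from the mean: 328
Step 3: Population variance = 328 / 7 = 46.8571
Step 4: Standard deviation = sqrt(46.8571) = 6.8452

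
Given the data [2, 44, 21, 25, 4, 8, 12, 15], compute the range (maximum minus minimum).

42

Step 1: Identify the maximum value: max = 44
Step 2: Identify the minimum value: min = 2
Step 3: Range = max - min = 44 - 2 = 42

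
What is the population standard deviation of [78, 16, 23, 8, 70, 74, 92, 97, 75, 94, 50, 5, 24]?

33.2852

Step 1: Compute the mean: 54.3077
Step 2: Sum of squared deviations from the mean: 14402.7692
Step 3: Population variance = 14402.7692 / 13 = 1107.9053
Step 4: Standard deviation = sqrt(1107.9053) = 33.2852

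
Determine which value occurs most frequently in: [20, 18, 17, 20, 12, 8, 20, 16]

20

Step 1: Count the frequency of each value:
  8: appears 1 time(s)
  12: appears 1 time(s)
  16: appears 1 time(s)
  17: appears 1 time(s)
  18: appears 1 time(s)
  20: appears 3 time(s)
Step 2: The value 20 appears most frequently (3 times).
Step 3: Mode = 20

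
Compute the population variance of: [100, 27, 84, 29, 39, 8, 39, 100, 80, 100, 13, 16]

1246.2431

Step 1: Compute the mean: (100 + 27 + 84 + 29 + 39 + 8 + 39 + 100 + 80 + 100 + 13 + 16) / 12 = 52.9167
Step 2: Compute squared deviations from the mean:
  (100 - 52.9167)^2 = 2216.8403
  (27 - 52.9167)^2 = 671.6736
  (84 - 52.9167)^2 = 966.1736
  (29 - 52.9167)^2 = 572.0069
  (39 - 52.9167)^2 = 193.6736
  (8 - 52.9167)^2 = 2017.5069
  (39 - 52.9167)^2 = 193.6736
  (100 - 52.9167)^2 = 2216.8403
  (80 - 52.9167)^2 = 733.5069
  (100 - 52.9167)^2 = 2216.8403
  (13 - 52.9167)^2 = 1593.3403
  (16 - 52.9167)^2 = 1362.8403
Step 3: Sum of squared deviations = 14954.9167
Step 4: Population variance = 14954.9167 / 12 = 1246.2431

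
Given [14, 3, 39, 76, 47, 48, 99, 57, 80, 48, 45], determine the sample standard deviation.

27.7322

Step 1: Compute the mean: 50.5455
Step 2: Sum of squared deviations from the mean: 7690.7273
Step 3: Sample variance = 7690.7273 / 10 = 769.0727
Step 4: Standard deviation = sqrt(769.0727) = 27.7322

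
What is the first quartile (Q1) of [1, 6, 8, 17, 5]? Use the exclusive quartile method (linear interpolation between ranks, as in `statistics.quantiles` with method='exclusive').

3

Step 1: Sort the data: [1, 5, 6, 8, 17]
Step 2: n = 5
Step 3: Using the exclusive quartile method:
  Q1 = 3
  Q2 (median) = 6
  Q3 = 12.5
  IQR = Q3 - Q1 = 12.5 - 3 = 9.5
Step 4: Q1 = 3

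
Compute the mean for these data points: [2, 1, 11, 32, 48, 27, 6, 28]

19.375

Step 1: Sum all values: 2 + 1 + 11 + 32 + 48 + 27 + 6 + 28 = 155
Step 2: Count the number of values: n = 8
Step 3: Mean = sum / n = 155 / 8 = 19.375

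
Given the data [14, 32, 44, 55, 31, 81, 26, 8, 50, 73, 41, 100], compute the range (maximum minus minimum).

92

Step 1: Identify the maximum value: max = 100
Step 2: Identify the minimum value: min = 8
Step 3: Range = max - min = 100 - 8 = 92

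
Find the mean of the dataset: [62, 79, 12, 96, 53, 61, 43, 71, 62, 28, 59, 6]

52.6667

Step 1: Sum all values: 62 + 79 + 12 + 96 + 53 + 61 + 43 + 71 + 62 + 28 + 59 + 6 = 632
Step 2: Count the number of values: n = 12
Step 3: Mean = sum / n = 632 / 12 = 52.6667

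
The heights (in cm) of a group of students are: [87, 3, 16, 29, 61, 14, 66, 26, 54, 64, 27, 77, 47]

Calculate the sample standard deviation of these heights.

26.4936

Step 1: Compute the mean: 43.9231
Step 2: Sum of squared deviations from the mean: 8422.9231
Step 3: Sample variance = 8422.9231 / 12 = 701.9103
Step 4: Standard deviation = sqrt(701.9103) = 26.4936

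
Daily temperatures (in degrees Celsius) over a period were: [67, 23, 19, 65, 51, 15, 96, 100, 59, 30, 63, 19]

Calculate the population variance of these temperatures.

804.4097

Step 1: Compute the mean: (67 + 23 + 19 + 65 + 51 + 15 + 96 + 100 + 59 + 30 + 63 + 19) / 12 = 50.5833
Step 2: Compute squared deviations from the mean:
  (67 - 50.5833)^2 = 269.5069
  (23 - 50.5833)^2 = 760.8403
  (19 - 50.5833)^2 = 997.5069
  (65 - 50.5833)^2 = 207.8403
  (51 - 50.5833)^2 = 0.1736
  (15 - 50.5833)^2 = 1266.1736
  (96 - 50.5833)^2 = 2062.6736
  (100 - 50.5833)^2 = 2442.0069
  (59 - 50.5833)^2 = 70.8403
  (30 - 50.5833)^2 = 423.6736
  (63 - 50.5833)^2 = 154.1736
  (19 - 50.5833)^2 = 997.5069
Step 3: Sum of squared deviations = 9652.9167
Step 4: Population variance = 9652.9167 / 12 = 804.4097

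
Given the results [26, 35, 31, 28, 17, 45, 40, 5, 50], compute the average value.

30.7778

Step 1: Sum all values: 26 + 35 + 31 + 28 + 17 + 45 + 40 + 5 + 50 = 277
Step 2: Count the number of values: n = 9
Step 3: Mean = sum / n = 277 / 9 = 30.7778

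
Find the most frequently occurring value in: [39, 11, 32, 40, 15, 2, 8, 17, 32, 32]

32

Step 1: Count the frequency of each value:
  2: appears 1 time(s)
  8: appears 1 time(s)
  11: appears 1 time(s)
  15: appears 1 time(s)
  17: appears 1 time(s)
  32: appears 3 time(s)
  39: appears 1 time(s)
  40: appears 1 time(s)
Step 2: The value 32 appears most frequently (3 times).
Step 3: Mode = 32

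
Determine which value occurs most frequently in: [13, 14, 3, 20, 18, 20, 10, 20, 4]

20

Step 1: Count the frequency of each value:
  3: appears 1 time(s)
  4: appears 1 time(s)
  10: appears 1 time(s)
  13: appears 1 time(s)
  14: appears 1 time(s)
  18: appears 1 time(s)
  20: appears 3 time(s)
Step 2: The value 20 appears most frequently (3 times).
Step 3: Mode = 20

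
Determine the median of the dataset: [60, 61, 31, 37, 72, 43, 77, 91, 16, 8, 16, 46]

44.5

Step 1: Sort the data in ascending order: [8, 16, 16, 31, 37, 43, 46, 60, 61, 72, 77, 91]
Step 2: The number of values is n = 12.
Step 3: Since n is even, the median is the average of positions 6 and 7:
  Median = (43 + 46) / 2 = 44.5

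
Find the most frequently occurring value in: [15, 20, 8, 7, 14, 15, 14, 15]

15

Step 1: Count the frequency of each value:
  7: appears 1 time(s)
  8: appears 1 time(s)
  14: appears 2 time(s)
  15: appears 3 time(s)
  20: appears 1 time(s)
Step 2: The value 15 appears most frequently (3 times).
Step 3: Mode = 15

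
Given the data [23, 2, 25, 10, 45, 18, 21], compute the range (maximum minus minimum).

43

Step 1: Identify the maximum value: max = 45
Step 2: Identify the minimum value: min = 2
Step 3: Range = max - min = 45 - 2 = 43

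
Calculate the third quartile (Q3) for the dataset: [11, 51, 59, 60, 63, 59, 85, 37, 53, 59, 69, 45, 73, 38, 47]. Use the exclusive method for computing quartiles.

63

Step 1: Sort the data: [11, 37, 38, 45, 47, 51, 53, 59, 59, 59, 60, 63, 69, 73, 85]
Step 2: n = 15
Step 3: Using the exclusive quartile method:
  Q1 = 45
  Q2 (median) = 59
  Q3 = 63
  IQR = Q3 - Q1 = 63 - 45 = 18
Step 4: Q3 = 63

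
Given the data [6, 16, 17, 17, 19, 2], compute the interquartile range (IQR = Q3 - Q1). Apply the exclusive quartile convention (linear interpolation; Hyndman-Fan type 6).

12.5

Step 1: Sort the data: [2, 6, 16, 17, 17, 19]
Step 2: n = 6
Step 3: Using the exclusive quartile method:
  Q1 = 5
  Q2 (median) = 16.5
  Q3 = 17.5
  IQR = Q3 - Q1 = 17.5 - 5 = 12.5
Step 4: IQR = 12.5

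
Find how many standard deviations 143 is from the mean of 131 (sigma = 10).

1.2

Step 1: Recall the z-score formula: z = (x - mu) / sigma
Step 2: Substitute values: z = (143 - 131) / 10
Step 3: z = 12 / 10 = 1.2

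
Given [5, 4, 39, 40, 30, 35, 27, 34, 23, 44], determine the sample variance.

193.4333

Step 1: Compute the mean: (5 + 4 + 39 + 40 + 30 + 35 + 27 + 34 + 23 + 44) / 10 = 28.1
Step 2: Compute squared deviations from the mean:
  (5 - 28.1)^2 = 533.61
  (4 - 28.1)^2 = 580.81
  (39 - 28.1)^2 = 118.81
  (40 - 28.1)^2 = 141.61
  (30 - 28.1)^2 = 3.61
  (35 - 28.1)^2 = 47.61
  (27 - 28.1)^2 = 1.21
  (34 - 28.1)^2 = 34.81
  (23 - 28.1)^2 = 26.01
  (44 - 28.1)^2 = 252.81
Step 3: Sum of squared deviations = 1740.9
Step 4: Sample variance = 1740.9 / 9 = 193.4333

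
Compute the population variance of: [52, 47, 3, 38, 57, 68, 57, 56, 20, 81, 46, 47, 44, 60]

343.2041

Step 1: Compute the mean: (52 + 47 + 3 + 38 + 57 + 68 + 57 + 56 + 20 + 81 + 46 + 47 + 44 + 60) / 14 = 48.2857
Step 2: Compute squared deviations from the mean:
  (52 - 48.2857)^2 = 13.7959
  (47 - 48.2857)^2 = 1.6531
  (3 - 48.2857)^2 = 2050.7959
  (38 - 48.2857)^2 = 105.7959
  (57 - 48.2857)^2 = 75.9388
  (68 - 48.2857)^2 = 388.6531
  (57 - 48.2857)^2 = 75.9388
  (56 - 48.2857)^2 = 59.5102
  (20 - 48.2857)^2 = 800.0816
  (81 - 48.2857)^2 = 1070.2245
  (46 - 48.2857)^2 = 5.2245
  (47 - 48.2857)^2 = 1.6531
  (44 - 48.2857)^2 = 18.3673
  (60 - 48.2857)^2 = 137.2245
Step 3: Sum of squared deviations = 4804.8571
Step 4: Population variance = 4804.8571 / 14 = 343.2041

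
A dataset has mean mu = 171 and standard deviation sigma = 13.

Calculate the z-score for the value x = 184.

1

Step 1: Recall the z-score formula: z = (x - mu) / sigma
Step 2: Substitute values: z = (184 - 171) / 13
Step 3: z = 13 / 13 = 1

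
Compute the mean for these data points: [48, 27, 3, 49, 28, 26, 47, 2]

28.75

Step 1: Sum all values: 48 + 27 + 3 + 49 + 28 + 26 + 47 + 2 = 230
Step 2: Count the number of values: n = 8
Step 3: Mean = sum / n = 230 / 8 = 28.75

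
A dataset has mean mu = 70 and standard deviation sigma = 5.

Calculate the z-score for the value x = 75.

1

Step 1: Recall the z-score formula: z = (x - mu) / sigma
Step 2: Substitute values: z = (75 - 70) / 5
Step 3: z = 5 / 5 = 1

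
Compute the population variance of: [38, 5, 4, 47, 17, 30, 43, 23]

238.1094

Step 1: Compute the mean: (38 + 5 + 4 + 47 + 17 + 30 + 43 + 23) / 8 = 25.875
Step 2: Compute squared deviations from the mean:
  (38 - 25.875)^2 = 147.0156
  (5 - 25.875)^2 = 435.7656
  (4 - 25.875)^2 = 478.5156
  (47 - 25.875)^2 = 446.2656
  (17 - 25.875)^2 = 78.7656
  (30 - 25.875)^2 = 17.0156
  (43 - 25.875)^2 = 293.2656
  (23 - 25.875)^2 = 8.2656
Step 3: Sum of squared deviations = 1904.875
Step 4: Population variance = 1904.875 / 8 = 238.1094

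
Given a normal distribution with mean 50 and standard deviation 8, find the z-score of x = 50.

0

Step 1: Recall the z-score formula: z = (x - mu) / sigma
Step 2: Substitute values: z = (50 - 50) / 8
Step 3: z = 0 / 8 = 0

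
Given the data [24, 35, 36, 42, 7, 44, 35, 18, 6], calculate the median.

35

Step 1: Sort the data in ascending order: [6, 7, 18, 24, 35, 35, 36, 42, 44]
Step 2: The number of values is n = 9.
Step 3: Since n is odd, the median is the middle value at position 5: 35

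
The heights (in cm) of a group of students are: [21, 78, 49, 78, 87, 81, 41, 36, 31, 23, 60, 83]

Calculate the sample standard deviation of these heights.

25.0648

Step 1: Compute the mean: 55.6667
Step 2: Sum of squared deviations from the mean: 6910.6667
Step 3: Sample variance = 6910.6667 / 11 = 628.2424
Step 4: Standard deviation = sqrt(628.2424) = 25.0648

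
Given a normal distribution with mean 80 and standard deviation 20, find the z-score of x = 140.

3

Step 1: Recall the z-score formula: z = (x - mu) / sigma
Step 2: Substitute values: z = (140 - 80) / 20
Step 3: z = 60 / 20 = 3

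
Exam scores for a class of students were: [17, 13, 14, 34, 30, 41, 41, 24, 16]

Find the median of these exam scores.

24

Step 1: Sort the data in ascending order: [13, 14, 16, 17, 24, 30, 34, 41, 41]
Step 2: The number of values is n = 9.
Step 3: Since n is odd, the median is the middle value at position 5: 24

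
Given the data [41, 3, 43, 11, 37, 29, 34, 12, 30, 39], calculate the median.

32

Step 1: Sort the data in ascending order: [3, 11, 12, 29, 30, 34, 37, 39, 41, 43]
Step 2: The number of values is n = 10.
Step 3: Since n is even, the median is the average of positions 5 and 6:
  Median = (30 + 34) / 2 = 32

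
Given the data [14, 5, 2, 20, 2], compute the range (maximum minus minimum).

18

Step 1: Identify the maximum value: max = 20
Step 2: Identify the minimum value: min = 2
Step 3: Range = max - min = 20 - 2 = 18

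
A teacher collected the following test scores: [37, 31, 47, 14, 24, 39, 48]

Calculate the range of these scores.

34

Step 1: Identify the maximum value: max = 48
Step 2: Identify the minimum value: min = 14
Step 3: Range = max - min = 48 - 14 = 34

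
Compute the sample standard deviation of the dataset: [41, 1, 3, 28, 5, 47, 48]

21.3597

Step 1: Compute the mean: 24.7143
Step 2: Sum of squared deviations from the mean: 2737.4286
Step 3: Sample variance = 2737.4286 / 6 = 456.2381
Step 4: Standard deviation = sqrt(456.2381) = 21.3597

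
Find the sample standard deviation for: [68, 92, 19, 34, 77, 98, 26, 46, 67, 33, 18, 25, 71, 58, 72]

26.6614

Step 1: Compute the mean: 53.6
Step 2: Sum of squared deviations from the mean: 9951.6
Step 3: Sample variance = 9951.6 / 14 = 710.8286
Step 4: Standard deviation = sqrt(710.8286) = 26.6614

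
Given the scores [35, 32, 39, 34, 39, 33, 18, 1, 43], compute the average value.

30.4444

Step 1: Sum all values: 35 + 32 + 39 + 34 + 39 + 33 + 18 + 1 + 43 = 274
Step 2: Count the number of values: n = 9
Step 3: Mean = sum / n = 274 / 9 = 30.4444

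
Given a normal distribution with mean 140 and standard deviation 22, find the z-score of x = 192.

2.3636

Step 1: Recall the z-score formula: z = (x - mu) / sigma
Step 2: Substitute values: z = (192 - 140) / 22
Step 3: z = 52 / 22 = 2.3636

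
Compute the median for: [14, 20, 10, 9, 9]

10

Step 1: Sort the data in ascending order: [9, 9, 10, 14, 20]
Step 2: The number of values is n = 5.
Step 3: Since n is odd, the median is the middle value at position 3: 10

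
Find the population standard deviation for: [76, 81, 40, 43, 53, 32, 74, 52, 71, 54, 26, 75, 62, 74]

17.248

Step 1: Compute the mean: 58.0714
Step 2: Sum of squared deviations from the mean: 4164.9286
Step 3: Population variance = 4164.9286 / 14 = 297.4949
Step 4: Standard deviation = sqrt(297.4949) = 17.248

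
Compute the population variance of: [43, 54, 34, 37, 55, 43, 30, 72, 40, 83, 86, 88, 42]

399.3136

Step 1: Compute the mean: (43 + 54 + 34 + 37 + 55 + 43 + 30 + 72 + 40 + 83 + 86 + 88 + 42) / 13 = 54.3846
Step 2: Compute squared deviations from the mean:
  (43 - 54.3846)^2 = 129.6095
  (54 - 54.3846)^2 = 0.1479
  (34 - 54.3846)^2 = 415.5325
  (37 - 54.3846)^2 = 302.2249
  (55 - 54.3846)^2 = 0.3787
  (43 - 54.3846)^2 = 129.6095
  (30 - 54.3846)^2 = 594.6095
  (72 - 54.3846)^2 = 310.3018
  (40 - 54.3846)^2 = 206.9172
  (83 - 54.3846)^2 = 818.8402
  (86 - 54.3846)^2 = 999.5325
  (88 - 54.3846)^2 = 1129.9941
  (42 - 54.3846)^2 = 153.3787
Step 3: Sum of squared deviations = 5191.0769
Step 4: Population variance = 5191.0769 / 13 = 399.3136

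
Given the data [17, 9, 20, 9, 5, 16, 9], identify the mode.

9

Step 1: Count the frequency of each value:
  5: appears 1 time(s)
  9: appears 3 time(s)
  16: appears 1 time(s)
  17: appears 1 time(s)
  20: appears 1 time(s)
Step 2: The value 9 appears most frequently (3 times).
Step 3: Mode = 9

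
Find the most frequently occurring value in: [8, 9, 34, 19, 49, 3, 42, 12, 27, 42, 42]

42

Step 1: Count the frequency of each value:
  3: appears 1 time(s)
  8: appears 1 time(s)
  9: appears 1 time(s)
  12: appears 1 time(s)
  19: appears 1 time(s)
  27: appears 1 time(s)
  34: appears 1 time(s)
  42: appears 3 time(s)
  49: appears 1 time(s)
Step 2: The value 42 appears most frequently (3 times).
Step 3: Mode = 42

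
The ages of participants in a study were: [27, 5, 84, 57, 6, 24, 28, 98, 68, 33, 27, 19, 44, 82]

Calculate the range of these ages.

93

Step 1: Identify the maximum value: max = 98
Step 2: Identify the minimum value: min = 5
Step 3: Range = max - min = 98 - 5 = 93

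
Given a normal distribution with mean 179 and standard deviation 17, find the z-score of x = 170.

-0.5294

Step 1: Recall the z-score formula: z = (x - mu) / sigma
Step 2: Substitute values: z = (170 - 179) / 17
Step 3: z = -9 / 17 = -0.5294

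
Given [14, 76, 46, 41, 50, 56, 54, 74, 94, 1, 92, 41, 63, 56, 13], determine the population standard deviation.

26.3611

Step 1: Compute the mean: 51.4
Step 2: Sum of squared deviations from the mean: 10423.6
Step 3: Population variance = 10423.6 / 15 = 694.9067
Step 4: Standard deviation = sqrt(694.9067) = 26.3611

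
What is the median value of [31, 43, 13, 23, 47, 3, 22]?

23

Step 1: Sort the data in ascending order: [3, 13, 22, 23, 31, 43, 47]
Step 2: The number of values is n = 7.
Step 3: Since n is odd, the median is the middle value at position 4: 23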